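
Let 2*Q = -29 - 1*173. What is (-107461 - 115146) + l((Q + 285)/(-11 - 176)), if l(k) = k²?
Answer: -7784310327/34969 ≈ -2.2261e+5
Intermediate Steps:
Q = -101 (Q = (-29 - 1*173)/2 = (-29 - 173)/2 = (½)*(-202) = -101)
(-107461 - 115146) + l((Q + 285)/(-11 - 176)) = (-107461 - 115146) + ((-101 + 285)/(-11 - 176))² = -222607 + (184/(-187))² = -222607 + (184*(-1/187))² = -222607 + (-184/187)² = -222607 + 33856/34969 = -7784310327/34969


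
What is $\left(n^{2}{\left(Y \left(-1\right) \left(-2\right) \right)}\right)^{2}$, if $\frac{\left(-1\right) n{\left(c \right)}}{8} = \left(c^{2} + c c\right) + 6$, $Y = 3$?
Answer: $151613669376$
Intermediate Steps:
$n{\left(c \right)} = -48 - 16 c^{2}$ ($n{\left(c \right)} = - 8 \left(\left(c^{2} + c c\right) + 6\right) = - 8 \left(\left(c^{2} + c^{2}\right) + 6\right) = - 8 \left(2 c^{2} + 6\right) = - 8 \left(6 + 2 c^{2}\right) = -48 - 16 c^{2}$)
$\left(n^{2}{\left(Y \left(-1\right) \left(-2\right) \right)}\right)^{2} = \left(\left(-48 - 16 \left(3 \left(-1\right) \left(-2\right)\right)^{2}\right)^{2}\right)^{2} = \left(\left(-48 - 16 \left(\left(-3\right) \left(-2\right)\right)^{2}\right)^{2}\right)^{2} = \left(\left(-48 - 16 \cdot 6^{2}\right)^{2}\right)^{2} = \left(\left(-48 - 576\right)^{2}\right)^{2} = \left(\left(-624\right)^{2}\right)^{2} = 389376^{2} = 151613669376$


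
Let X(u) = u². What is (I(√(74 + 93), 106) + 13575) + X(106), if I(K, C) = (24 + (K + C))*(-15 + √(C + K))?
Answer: 22861 + √(17702 + 167*√167) - 15*√167 + 130*√(106 + √167) ≈ 24226.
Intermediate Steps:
I(K, C) = (-15 + √(C + K))*(24 + C + K) (I(K, C) = (24 + (C + K))*(-15 + √(C + K)) = (24 + C + K)*(-15 + √(C + K)) = (-15 + √(C + K))*(24 + C + K))
(I(√(74 + 93), 106) + 13575) + X(106) = ((-360 - 15*106 - 15*√(74 + 93) + 24*√(106 + √(74 + 93)) + 106*√(106 + √(74 + 93)) + √(74 + 93)*√(106 + √(74 + 93))) + 13575) + 106² = ((-360 - 1590 - 15*√167 + 24*√(106 + √167) + 106*√(106 + √167) + √167*√(106 + √167)) + 13575) + 11236 = ((-1950 - 15*√167 + 130*√(106 + √167) + √167*√(106 + √167)) + 13575) + 11236 = (11625 - 15*√167 + 130*√(106 + √167) + √167*√(106 + √167)) + 11236 = 22861 - 15*√167 + 130*√(106 + √167) + √167*√(106 + √167)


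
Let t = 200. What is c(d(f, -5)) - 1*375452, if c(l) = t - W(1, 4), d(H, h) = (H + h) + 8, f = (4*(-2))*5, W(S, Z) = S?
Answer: -375253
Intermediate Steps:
f = -40 (f = -8*5 = -40)
d(H, h) = 8 + H + h
c(l) = 199 (c(l) = 200 - 1*1 = 200 - 1 = 199)
c(d(f, -5)) - 1*375452 = 199 - 1*375452 = 199 - 375452 = -375253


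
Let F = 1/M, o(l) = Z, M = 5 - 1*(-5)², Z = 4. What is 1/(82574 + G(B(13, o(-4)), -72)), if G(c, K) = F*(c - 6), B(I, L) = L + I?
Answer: 20/1651469 ≈ 1.2110e-5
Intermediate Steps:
M = -20 (M = 5 - 1*25 = 5 - 25 = -20)
o(l) = 4
F = -1/20 (F = 1/(-20) = -1/20 ≈ -0.050000)
B(I, L) = I + L
G(c, K) = 3/10 - c/20 (G(c, K) = -(c - 6)/20 = -(-6 + c)/20 = 3/10 - c/20)
1/(82574 + G(B(13, o(-4)), -72)) = 1/(82574 + (3/10 - (13 + 4)/20)) = 1/(82574 + (3/10 - 1/20*17)) = 1/(82574 + (3/10 - 17/20)) = 1/(82574 - 11/20) = 1/(1651469/20) = 20/1651469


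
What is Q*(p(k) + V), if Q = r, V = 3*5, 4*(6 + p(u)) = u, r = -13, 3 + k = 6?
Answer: -507/4 ≈ -126.75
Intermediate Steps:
k = 3 (k = -3 + 6 = 3)
p(u) = -6 + u/4
V = 15
Q = -13
Q*(p(k) + V) = -13*((-6 + (1/4)*3) + 15) = -13*((-6 + 3/4) + 15) = -13*(-21/4 + 15) = -13*39/4 = -507/4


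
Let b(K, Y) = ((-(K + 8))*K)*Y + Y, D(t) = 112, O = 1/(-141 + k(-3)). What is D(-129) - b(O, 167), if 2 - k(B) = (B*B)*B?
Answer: -839385/12544 ≈ -66.915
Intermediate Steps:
k(B) = 2 - B³ (k(B) = 2 - B*B*B = 2 - B²*B = 2 - B³)
O = -1/112 (O = 1/(-141 + (2 - 1*(-3)³)) = 1/(-141 + (2 - 1*(-27))) = 1/(-141 + (2 + 27)) = 1/(-141 + 29) = 1/(-112) = -1/112 ≈ -0.0089286)
b(K, Y) = Y + K*Y*(-8 - K) (b(K, Y) = ((-(8 + K))*K)*Y + Y = ((-8 - K)*K)*Y + Y = (K*(-8 - K))*Y + Y = K*Y*(-8 - K) + Y = Y + K*Y*(-8 - K))
D(-129) - b(O, 167) = 112 - 167*(1 - (-1/112)² - 8*(-1/112)) = 112 - 167*(1 - 1*1/12544 + 1/14) = 112 - 167*(1 - 1/12544 + 1/14) = 112 - 167*13439/12544 = 112 - 1*2244313/12544 = 112 - 2244313/12544 = -839385/12544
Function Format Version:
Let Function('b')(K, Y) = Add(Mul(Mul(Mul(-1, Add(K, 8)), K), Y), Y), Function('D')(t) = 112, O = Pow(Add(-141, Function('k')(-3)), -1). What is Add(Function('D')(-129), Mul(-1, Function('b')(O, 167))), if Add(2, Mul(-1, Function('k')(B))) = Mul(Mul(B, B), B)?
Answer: Rational(-839385, 12544) ≈ -66.915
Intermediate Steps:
Function('k')(B) = Add(2, Mul(-1, Pow(B, 3))) (Function('k')(B) = Add(2, Mul(-1, Mul(Mul(B, B), B))) = Add(2, Mul(-1, Mul(Pow(B, 2), B))) = Add(2, Mul(-1, Pow(B, 3))))
O = Rational(-1, 112) (O = Pow(Add(-141, Add(2, Mul(-1, Pow(-3, 3)))), -1) = Pow(Add(-141, Add(2, Mul(-1, -27))), -1) = Pow(Add(-141, Add(2, 27)), -1) = Pow(Add(-141, 29), -1) = Pow(-112, -1) = Rational(-1, 112) ≈ -0.0089286)
Function('b')(K, Y) = Add(Y, Mul(K, Y, Add(-8, Mul(-1, K)))) (Function('b')(K, Y) = Add(Mul(Mul(Mul(-1, Add(8, K)), K), Y), Y) = Add(Mul(Mul(Add(-8, Mul(-1, K)), K), Y), Y) = Add(Mul(Mul(K, Add(-8, Mul(-1, K))), Y), Y) = Add(Mul(K, Y, Add(-8, Mul(-1, K))), Y) = Add(Y, Mul(K, Y, Add(-8, Mul(-1, K)))))
Add(Function('D')(-129), Mul(-1, Function('b')(O, 167))) = Add(112, Mul(-1, Mul(167, Add(1, Mul(-1, Pow(Rational(-1, 112), 2)), Mul(-8, Rational(-1, 112)))))) = Add(112, Mul(-1, Mul(167, Add(1, Mul(-1, Rational(1, 12544)), Rational(1, 14))))) = Add(112, Mul(-1, Mul(167, Add(1, Rational(-1, 12544), Rational(1, 14))))) = Add(112, Mul(-1, Mul(167, Rational(13439, 12544)))) = Add(112, Mul(-1, Rational(2244313, 12544))) = Add(112, Rational(-2244313, 12544)) = Rational(-839385, 12544)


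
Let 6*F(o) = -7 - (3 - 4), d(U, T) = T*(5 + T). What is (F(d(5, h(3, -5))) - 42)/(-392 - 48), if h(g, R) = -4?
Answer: 43/440 ≈ 0.097727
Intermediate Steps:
F(o) = -1 (F(o) = (-7 - (3 - 4))/6 = (-7 - 1*(-1))/6 = (-7 + 1)/6 = (1/6)*(-6) = -1)
(F(d(5, h(3, -5))) - 42)/(-392 - 48) = (-1 - 42)/(-392 - 48) = -43/(-440) = -43*(-1/440) = 43/440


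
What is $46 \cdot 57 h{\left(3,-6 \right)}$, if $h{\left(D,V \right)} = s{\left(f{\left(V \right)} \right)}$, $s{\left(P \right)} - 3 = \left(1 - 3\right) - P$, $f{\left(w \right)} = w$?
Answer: $18354$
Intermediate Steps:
$s{\left(P \right)} = 1 - P$ ($s{\left(P \right)} = 3 - \left(2 + P\right) = 1 - P$)
$h{\left(D,V \right)} = 1 - V$
$46 \cdot 57 h{\left(3,-6 \right)} = 46 \cdot 57 \left(1 - -6\right) = 2622 \left(1 + 6\right) = 2622 \cdot 7 = 18354$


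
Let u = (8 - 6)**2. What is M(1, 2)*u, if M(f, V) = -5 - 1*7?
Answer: -48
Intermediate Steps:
M(f, V) = -12 (M(f, V) = -5 - 7 = -12)
u = 4 (u = 2**2 = 4)
M(1, 2)*u = -12*4 = -48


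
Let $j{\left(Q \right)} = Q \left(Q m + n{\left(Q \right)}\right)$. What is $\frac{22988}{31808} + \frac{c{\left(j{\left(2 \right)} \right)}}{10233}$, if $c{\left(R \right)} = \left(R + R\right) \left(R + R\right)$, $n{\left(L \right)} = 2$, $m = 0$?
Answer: $\frac{8473997}{11624688} \approx 0.72897$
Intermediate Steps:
$j{\left(Q \right)} = 2 Q$ ($j{\left(Q \right)} = Q \left(Q 0 + 2\right) = Q \left(0 + 2\right) = Q 2 = 2 Q$)
$c{\left(R \right)} = 4 R^{2}$ ($c{\left(R \right)} = 2 R 2 R = 4 R^{2}$)
$\frac{22988}{31808} + \frac{c{\left(j{\left(2 \right)} \right)}}{10233} = \frac{22988}{31808} + \frac{4 \left(2 \cdot 2\right)^{2}}{10233} = 22988 \cdot \frac{1}{31808} + 4 \cdot 4^{2} \cdot \frac{1}{10233} = \frac{821}{1136} + 4 \cdot 16 \cdot \frac{1}{10233} = \frac{821}{1136} + 64 \cdot \frac{1}{10233} = \frac{821}{1136} + \frac{64}{10233} = \frac{8473997}{11624688}$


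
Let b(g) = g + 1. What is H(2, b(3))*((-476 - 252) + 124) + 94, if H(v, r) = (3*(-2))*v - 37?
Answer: 29690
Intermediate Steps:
b(g) = 1 + g
H(v, r) = -37 - 6*v (H(v, r) = -6*v - 37 = -37 - 6*v)
H(2, b(3))*((-476 - 252) + 124) + 94 = (-37 - 6*2)*((-476 - 252) + 124) + 94 = (-37 - 12)*(-728 + 124) + 94 = -49*(-604) + 94 = 29596 + 94 = 29690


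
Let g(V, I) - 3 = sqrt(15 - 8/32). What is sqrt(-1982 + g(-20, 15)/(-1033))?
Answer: sqrt(-8459893988 - 2066*sqrt(59))/2066 ≈ 44.52*I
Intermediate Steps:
g(V, I) = 3 + sqrt(59)/2 (g(V, I) = 3 + sqrt(15 - 8/32) = 3 + sqrt(15 - 8*1/32) = 3 + sqrt(15 - 1/4) = 3 + sqrt(59/4) = 3 + sqrt(59)/2)
sqrt(-1982 + g(-20, 15)/(-1033)) = sqrt(-1982 + (3 + sqrt(59)/2)/(-1033)) = sqrt(-1982 + (3 + sqrt(59)/2)*(-1/1033)) = sqrt(-1982 + (-3/1033 - sqrt(59)/2066)) = sqrt(-2047409/1033 - sqrt(59)/2066)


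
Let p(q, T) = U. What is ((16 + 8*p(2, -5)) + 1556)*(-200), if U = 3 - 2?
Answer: -316000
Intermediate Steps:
U = 1
p(q, T) = 1
((16 + 8*p(2, -5)) + 1556)*(-200) = ((16 + 8*1) + 1556)*(-200) = ((16 + 8) + 1556)*(-200) = (24 + 1556)*(-200) = 1580*(-200) = -316000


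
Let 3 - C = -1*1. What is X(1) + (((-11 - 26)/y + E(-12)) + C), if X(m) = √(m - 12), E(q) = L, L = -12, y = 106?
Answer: -885/106 + I*√11 ≈ -8.3491 + 3.3166*I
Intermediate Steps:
C = 4 (C = 3 - (-1) = 3 - 1*(-1) = 3 + 1 = 4)
E(q) = -12
X(m) = √(-12 + m)
X(1) + (((-11 - 26)/y + E(-12)) + C) = √(-12 + 1) + (((-11 - 26)/106 - 12) + 4) = √(-11) + ((-37*1/106 - 12) + 4) = I*√11 + ((-37/106 - 12) + 4) = I*√11 + (-1309/106 + 4) = I*√11 - 885/106 = -885/106 + I*√11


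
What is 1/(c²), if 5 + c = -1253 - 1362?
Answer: 1/6864400 ≈ 1.4568e-7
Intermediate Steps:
c = -2620 (c = -5 + (-1253 - 1362) = -5 - 2615 = -2620)
1/(c²) = 1/((-2620)²) = 1/6864400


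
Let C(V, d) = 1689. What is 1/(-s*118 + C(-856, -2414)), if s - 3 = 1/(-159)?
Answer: 159/212383 ≈ 0.00074865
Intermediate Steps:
s = 476/159 (s = 3 + 1/(-159) = 3 - 1/159 = 476/159 ≈ 2.9937)
1/(-s*118 + C(-856, -2414)) = 1/(-1*476/159*118 + 1689) = 1/(-476/159*118 + 1689) = 1/(-56168/159 + 1689) = 1/(212383/159) = 159/212383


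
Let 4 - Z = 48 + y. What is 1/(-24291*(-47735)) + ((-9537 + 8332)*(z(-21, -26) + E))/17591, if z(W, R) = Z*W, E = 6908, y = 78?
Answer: -13231812764527159/20397307798035 ≈ -648.70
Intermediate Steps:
Z = -122 (Z = 4 - (48 + 78) = 4 - 1*126 = 4 - 126 = -122)
z(W, R) = -122*W
1/(-24291*(-47735)) + ((-9537 + 8332)*(z(-21, -26) + E))/17591 = 1/(-24291*(-47735)) + ((-9537 + 8332)*(-122*(-21) + 6908))/17591 = -1/24291*(-1/47735) - 1205*(2562 + 6908)*(1/17591) = 1/1159530885 - 1205*9470*(1/17591) = 1/1159530885 - 11411350*1/17591 = 1/1159530885 - 11411350/17591 = -13231812764527159/20397307798035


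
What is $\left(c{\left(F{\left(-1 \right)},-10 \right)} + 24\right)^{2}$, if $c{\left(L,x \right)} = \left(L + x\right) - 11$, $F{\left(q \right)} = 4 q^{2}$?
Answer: $49$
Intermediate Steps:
$c{\left(L,x \right)} = -11 + L + x$
$\left(c{\left(F{\left(-1 \right)},-10 \right)} + 24\right)^{2} = \left(\left(-11 + 4 \left(-1\right)^{2} - 10\right) + 24\right)^{2} = \left(\left(-11 + 4 \cdot 1 - 10\right) + 24\right)^{2} = \left(\left(-11 + 4 - 10\right) + 24\right)^{2} = \left(-17 + 24\right)^{2} = 7^{2} = 49$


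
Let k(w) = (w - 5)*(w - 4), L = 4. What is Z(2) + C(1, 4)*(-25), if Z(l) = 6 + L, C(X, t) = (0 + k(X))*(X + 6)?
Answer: -2090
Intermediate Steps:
k(w) = (-5 + w)*(-4 + w)
C(X, t) = (6 + X)*(20 + X² - 9*X) (C(X, t) = (0 + (20 + X² - 9*X))*(X + 6) = (20 + X² - 9*X)*(6 + X) = (6 + X)*(20 + X² - 9*X))
Z(l) = 10 (Z(l) = 6 + 4 = 10)
Z(2) + C(1, 4)*(-25) = 10 + ((6 + 1)*(20 + 1² - 9*1))*(-25) = 10 + (7*(20 + 1 - 9))*(-25) = 10 + (7*12)*(-25) = 10 + 84*(-25) = 10 - 2100 = -2090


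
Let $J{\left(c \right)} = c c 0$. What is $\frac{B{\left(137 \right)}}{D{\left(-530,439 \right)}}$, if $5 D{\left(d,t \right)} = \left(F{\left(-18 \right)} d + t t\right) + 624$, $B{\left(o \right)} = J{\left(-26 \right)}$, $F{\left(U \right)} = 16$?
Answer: $0$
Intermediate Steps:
$J{\left(c \right)} = 0$ ($J{\left(c \right)} = c^{2} \cdot 0 = 0$)
$B{\left(o \right)} = 0$
$D{\left(d,t \right)} = \frac{624}{5} + \frac{t^{2}}{5} + \frac{16 d}{5}$ ($D{\left(d,t \right)} = \frac{\left(16 d + t t\right) + 624}{5} = \frac{\left(16 d + t^{2}\right) + 624}{5} = \frac{\left(t^{2} + 16 d\right) + 624}{5} = \frac{624 + t^{2} + 16 d}{5} = \frac{624}{5} + \frac{t^{2}}{5} + \frac{16 d}{5}$)
$\frac{B{\left(137 \right)}}{D{\left(-530,439 \right)}} = \frac{0}{\frac{624}{5} + \frac{439^{2}}{5} + \frac{16}{5} \left(-530\right)} = \frac{0}{\frac{624}{5} + \frac{1}{5} \cdot 192721 - 1696} = \frac{0}{\frac{624}{5} + \frac{192721}{5} - 1696} = \frac{0}{36973} = 0 \cdot \frac{1}{36973} = 0$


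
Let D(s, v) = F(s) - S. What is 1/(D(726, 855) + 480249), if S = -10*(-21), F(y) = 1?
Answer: 1/480040 ≈ 2.0832e-6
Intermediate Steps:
S = 210
D(s, v) = -209 (D(s, v) = 1 - 1*210 = 1 - 210 = -209)
1/(D(726, 855) + 480249) = 1/(-209 + 480249) = 1/480040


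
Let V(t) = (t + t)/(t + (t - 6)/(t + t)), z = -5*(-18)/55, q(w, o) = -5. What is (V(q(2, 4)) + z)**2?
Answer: 3247204/184041 ≈ 17.644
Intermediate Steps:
z = 18/11 (z = 90*(1/55) = 18/11 ≈ 1.6364)
V(t) = 2*t/(t + (-6 + t)/(2*t)) (V(t) = (2*t)/(t + (-6 + t)/((2*t))) = (2*t)/(t + (-6 + t)*(1/(2*t))) = (2*t)/(t + (-6 + t)/(2*t)) = 2*t/(t + (-6 + t)/(2*t)))
(V(q(2, 4)) + z)**2 = (4*(-5)**2/(-6 - 5 + 2*(-5)**2) + 18/11)**2 = (4*25/(-6 - 5 + 2*25) + 18/11)**2 = (4*25/(-6 - 5 + 50) + 18/11)**2 = (4*25/39 + 18/11)**2 = (4*25*(1/39) + 18/11)**2 = (100/39 + 18/11)**2 = (1802/429)**2 = 3247204/184041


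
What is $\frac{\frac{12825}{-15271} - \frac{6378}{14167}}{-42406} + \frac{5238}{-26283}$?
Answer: $- \frac{16015873196493039}{80375994660678262} \approx -0.19926$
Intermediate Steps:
$\frac{\frac{12825}{-15271} - \frac{6378}{14167}}{-42406} + \frac{5238}{-26283} = \left(12825 \left(- \frac{1}{15271}\right) - \frac{6378}{14167}\right) \left(- \frac{1}{42406}\right) + 5238 \left(- \frac{1}{26283}\right) = \left(- \frac{12825}{15271} - \frac{6378}{14167}\right) \left(- \frac{1}{42406}\right) - \frac{1746}{8761} = \left(- \frac{279090213}{216344257}\right) \left(- \frac{1}{42406}\right) - \frac{1746}{8761} = \frac{279090213}{9174294562342} - \frac{1746}{8761} = - \frac{16015873196493039}{80375994660678262}$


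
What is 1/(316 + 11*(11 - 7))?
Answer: 1/360 ≈ 0.0027778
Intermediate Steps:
1/(316 + 11*(11 - 7)) = 1/(316 + 11*4) = 1/(316 + 44) = 1/360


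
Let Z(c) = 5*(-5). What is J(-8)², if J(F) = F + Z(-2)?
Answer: 1089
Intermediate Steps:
Z(c) = -25
J(F) = -25 + F (J(F) = F - 25 = -25 + F)
J(-8)² = (-25 - 8)² = (-33)² = 1089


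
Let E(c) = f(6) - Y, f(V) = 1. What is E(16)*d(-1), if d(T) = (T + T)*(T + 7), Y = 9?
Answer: 96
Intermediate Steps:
E(c) = -8 (E(c) = 1 - 1*9 = 1 - 9 = -8)
d(T) = 2*T*(7 + T) (d(T) = (2*T)*(7 + T) = 2*T*(7 + T))
E(16)*d(-1) = -16*(-1)*(7 - 1) = -16*(-1)*6 = -8*(-12) = 96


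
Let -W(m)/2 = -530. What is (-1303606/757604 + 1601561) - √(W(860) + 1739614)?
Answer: 606673858119/378802 - √1740674 ≈ 1.6002e+6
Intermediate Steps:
W(m) = 1060 (W(m) = -2*(-530) = 1060)
(-1303606/757604 + 1601561) - √(W(860) + 1739614) = (-1303606/757604 + 1601561) - √(1060 + 1739614) = (-1303606*1/757604 + 1601561) - √1740674 = (-651803/378802 + 1601561) - √1740674 = 606673858119/378802 - √1740674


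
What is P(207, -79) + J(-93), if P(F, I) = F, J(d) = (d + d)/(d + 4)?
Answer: 18609/89 ≈ 209.09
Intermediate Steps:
J(d) = 2*d/(4 + d) (J(d) = (2*d)/(4 + d) = 2*d/(4 + d))
P(207, -79) + J(-93) = 207 + 2*(-93)/(4 - 93) = 207 + 2*(-93)/(-89) = 207 + 2*(-93)*(-1/89) = 207 + 186/89 = 18609/89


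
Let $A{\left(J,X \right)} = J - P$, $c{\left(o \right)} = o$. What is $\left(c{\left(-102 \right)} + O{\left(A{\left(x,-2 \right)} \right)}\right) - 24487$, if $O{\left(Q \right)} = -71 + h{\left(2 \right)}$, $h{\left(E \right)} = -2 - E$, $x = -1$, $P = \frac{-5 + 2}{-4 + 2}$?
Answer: $-24664$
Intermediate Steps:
$P = \frac{3}{2}$ ($P = - \frac{3}{-2} = \left(-3\right) \left(- \frac{1}{2}\right) = \frac{3}{2} \approx 1.5$)
$A{\left(J,X \right)} = - \frac{3}{2} + J$ ($A{\left(J,X \right)} = J - \frac{3}{2} = - \frac{3}{2} + J$)
$O{\left(Q \right)} = -75$ ($O{\left(Q \right)} = -71 - 4 = -75$)
$\left(c{\left(-102 \right)} + O{\left(A{\left(x,-2 \right)} \right)}\right) - 24487 = \left(-102 - 75\right) - 24487 = -177 - 24487 = -24664$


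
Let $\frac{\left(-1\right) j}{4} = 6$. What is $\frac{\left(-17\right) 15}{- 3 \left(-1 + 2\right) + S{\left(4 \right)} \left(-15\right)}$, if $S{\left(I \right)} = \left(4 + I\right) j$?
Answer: $- \frac{85}{959} \approx -0.088634$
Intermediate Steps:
$j = -24$ ($j = \left(-4\right) 6 = -24$)
$S{\left(I \right)} = -96 - 24 I$ ($S{\left(I \right)} = \left(4 + I\right) \left(-24\right) = -96 - 24 I$)
$\frac{\left(-17\right) 15}{- 3 \left(-1 + 2\right) + S{\left(4 \right)} \left(-15\right)} = \frac{\left(-17\right) 15}{- 3 \left(-1 + 2\right) + \left(-96 - 96\right) \left(-15\right)} = - \frac{255}{\left(-3\right) 1 + \left(-96 - 96\right) \left(-15\right)} = - \frac{255}{-3 - -2880} = - \frac{255}{-3 + 2880} = - \frac{255}{2877} = \left(-255\right) \frac{1}{2877} = - \frac{85}{959}$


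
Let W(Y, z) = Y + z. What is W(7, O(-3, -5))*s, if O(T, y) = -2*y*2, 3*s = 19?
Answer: 171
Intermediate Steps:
s = 19/3 (s = (1/3)*19 = 19/3 ≈ 6.3333)
O(T, y) = -4*y
W(7, O(-3, -5))*s = (7 - 4*(-5))*(19/3) = (7 + 20)*(19/3) = 27*(19/3) = 171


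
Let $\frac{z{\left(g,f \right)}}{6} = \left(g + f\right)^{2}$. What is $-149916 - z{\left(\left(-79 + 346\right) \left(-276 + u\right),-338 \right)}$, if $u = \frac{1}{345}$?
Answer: $- \frac{434865875737026}{13225} \approx -3.2882 \cdot 10^{10}$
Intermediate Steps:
$u = \frac{1}{345} \approx 0.0028986$
$z{\left(g,f \right)} = 6 \left(f + g\right)^{2}$ ($z{\left(g,f \right)} = 6 \left(g + f\right)^{2} = 6 \left(f + g\right)^{2}$)
$-149916 - z{\left(\left(-79 + 346\right) \left(-276 + u\right),-338 \right)} = -149916 - 6 \left(-338 + \left(-79 + 346\right) \left(-276 + \frac{1}{345}\right)\right)^{2} = -149916 - 6 \left(-338 + 267 \left(- \frac{95219}{345}\right)\right)^{2} = -149916 - 6 \left(-338 - \frac{8474491}{115}\right)^{2} = -149916 - 6 \left(- \frac{8513361}{115}\right)^{2} = -149916 - 6 \cdot \frac{72477315516321}{13225} = -149916 - \frac{434863893097926}{13225} = - \frac{434865875737026}{13225}$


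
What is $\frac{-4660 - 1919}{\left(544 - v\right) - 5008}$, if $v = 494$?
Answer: $\frac{6579}{4958} \approx 1.3269$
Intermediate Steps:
$\frac{-4660 - 1919}{\left(544 - v\right) - 5008} = \frac{-4660 - 1919}{\left(544 - 494\right) - 5008} = - \frac{6579}{\left(544 - 494\right) - 5008} = - \frac{6579}{50 - 5008} = - \frac{6579}{-4958} = \left(-6579\right) \left(- \frac{1}{4958}\right) = \frac{6579}{4958}$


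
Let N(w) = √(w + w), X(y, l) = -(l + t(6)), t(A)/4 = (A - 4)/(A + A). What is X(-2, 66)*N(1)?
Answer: -200*√2/3 ≈ -94.281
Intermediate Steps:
t(A) = 2*(-4 + A)/A (t(A) = 4*((A - 4)/(A + A)) = 4*((-4 + A)/((2*A))) = 4*((-4 + A)*(1/(2*A))) = 4*((-4 + A)/(2*A)) = 2*(-4 + A)/A)
X(y, l) = -⅔ - l (X(y, l) = -(l + (2 - 8/6)) = -(l + (2 - 8*⅙)) = -(l + (2 - 4/3)) = -(l + ⅔) = -(⅔ + l) = -⅔ - l)
N(w) = √2*√w (N(w) = √(2*w) = √2*√w)
X(-2, 66)*N(1) = (-⅔ - 1*66)*(√2*√1) = (-⅔ - 66)*(√2*1) = -200*√2/3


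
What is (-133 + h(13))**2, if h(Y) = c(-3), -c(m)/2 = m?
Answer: 16129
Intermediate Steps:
c(m) = -2*m
h(Y) = 6 (h(Y) = -2*(-3) = 6)
(-133 + h(13))**2 = (-133 + 6)**2 = (-127)**2 = 16129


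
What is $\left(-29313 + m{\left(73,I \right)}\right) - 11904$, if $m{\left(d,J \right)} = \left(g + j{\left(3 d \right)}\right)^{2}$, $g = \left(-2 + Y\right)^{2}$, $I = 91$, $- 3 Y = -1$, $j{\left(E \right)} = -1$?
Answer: $- \frac{3338321}{81} \approx -41214.0$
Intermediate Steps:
$Y = \frac{1}{3}$ ($Y = \left(- \frac{1}{3}\right) \left(-1\right) = \frac{1}{3} \approx 0.33333$)
$g = \frac{25}{9}$ ($g = \left(-2 + \frac{1}{3}\right)^{2} = \left(- \frac{5}{3}\right)^{2} = \frac{25}{9} \approx 2.7778$)
$m{\left(d,J \right)} = \frac{256}{81}$ ($m{\left(d,J \right)} = \left(\frac{25}{9} - 1\right)^{2} = \left(\frac{16}{9}\right)^{2} = \frac{256}{81}$)
$\left(-29313 + m{\left(73,I \right)}\right) - 11904 = \left(-29313 + \frac{256}{81}\right) - 11904 = - \frac{2374097}{81} - 11904 = - \frac{3338321}{81}$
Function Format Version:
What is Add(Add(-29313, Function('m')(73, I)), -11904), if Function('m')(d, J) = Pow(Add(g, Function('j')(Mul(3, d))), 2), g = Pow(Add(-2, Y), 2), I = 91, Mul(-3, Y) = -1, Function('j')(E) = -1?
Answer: Rational(-3338321, 81) ≈ -41214.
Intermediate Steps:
Y = Rational(1, 3) (Y = Mul(Rational(-1, 3), -1) = Rational(1, 3) ≈ 0.33333)
g = Rational(25, 9) (g = Pow(Add(-2, Rational(1, 3)), 2) = Pow(Rational(-5, 3), 2) = Rational(25, 9) ≈ 2.7778)
Function('m')(d, J) = Rational(256, 81) (Function('m')(d, J) = Pow(Add(Rational(25, 9), -1), 2) = Pow(Rational(16, 9), 2) = Rational(256, 81))
Add(Add(-29313, Function('m')(73, I)), -11904) = Add(Add(-29313, Rational(256, 81)), -11904) = Add(Rational(-2374097, 81), -11904) = Rational(-3338321, 81)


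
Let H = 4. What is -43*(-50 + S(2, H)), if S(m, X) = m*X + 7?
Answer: 1505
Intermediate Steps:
S(m, X) = 7 + X*m (S(m, X) = X*m + 7 = 7 + X*m)
-43*(-50 + S(2, H)) = -43*(-50 + (7 + 4*2)) = -43*(-50 + (7 + 8)) = -43*(-50 + 15) = -43*(-35) = 1505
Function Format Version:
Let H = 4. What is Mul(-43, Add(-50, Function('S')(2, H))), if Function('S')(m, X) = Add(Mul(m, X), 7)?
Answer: 1505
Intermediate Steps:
Function('S')(m, X) = Add(7, Mul(X, m)) (Function('S')(m, X) = Add(Mul(X, m), 7) = Add(7, Mul(X, m)))
Mul(-43, Add(-50, Function('S')(2, H))) = Mul(-43, Add(-50, Add(7, Mul(4, 2)))) = Mul(-43, Add(-50, Add(7, 8))) = Mul(-43, Add(-50, 15)) = Mul(-43, -35) = 1505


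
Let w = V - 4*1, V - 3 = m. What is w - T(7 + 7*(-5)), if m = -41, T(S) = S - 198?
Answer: 184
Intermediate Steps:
T(S) = -198 + S
V = -38 (V = 3 - 41 = -38)
w = -42 (w = -38 - 4*1 = -38 - 4 = -42)
w - T(7 + 7*(-5)) = -42 - (-198 + (7 + 7*(-5))) = -42 - (-198 + (7 - 35)) = -42 - (-198 - 28) = -42 - 1*(-226) = -42 + 226 = 184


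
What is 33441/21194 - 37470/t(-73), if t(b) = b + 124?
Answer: -264144563/360298 ≈ -733.13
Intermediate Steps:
t(b) = 124 + b
33441/21194 - 37470/t(-73) = 33441/21194 - 37470/(124 - 73) = 33441*(1/21194) - 37470/51 = 33441/21194 - 37470*1/51 = 33441/21194 - 12490/17 = -264144563/360298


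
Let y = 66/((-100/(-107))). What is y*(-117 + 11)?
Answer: -187143/25 ≈ -7485.7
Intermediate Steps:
y = 3531/50 (y = 66/((-100*(-1/107))) = 66/(100/107) = 66*(107/100) = 3531/50 ≈ 70.620)
y*(-117 + 11) = 3531*(-117 + 11)/50 = (3531/50)*(-106) = -187143/25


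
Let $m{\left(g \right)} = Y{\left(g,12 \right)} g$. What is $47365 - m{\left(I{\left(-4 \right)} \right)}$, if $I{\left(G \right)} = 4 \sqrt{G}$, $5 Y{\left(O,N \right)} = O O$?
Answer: $47365 + \frac{512 i}{5} \approx 47365.0 + 102.4 i$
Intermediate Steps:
$Y{\left(O,N \right)} = \frac{O^{2}}{5}$ ($Y{\left(O,N \right)} = \frac{O O}{5} = \frac{O^{2}}{5}$)
$m{\left(g \right)} = \frac{g^{3}}{5}$ ($m{\left(g \right)} = \frac{g^{2}}{5} g = \frac{g^{3}}{5}$)
$47365 - m{\left(I{\left(-4 \right)} \right)} = 47365 - \frac{\left(4 \sqrt{-4}\right)^{3}}{5} = 47365 - \frac{\left(4 \cdot 2 i\right)^{3}}{5} = 47365 - \frac{\left(8 i\right)^{3}}{5} = 47365 - \frac{\left(-512\right) i}{5} = 47365 - - \frac{512 i}{5} = 47365 + \frac{512 i}{5}$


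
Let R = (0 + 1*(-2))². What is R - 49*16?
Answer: -780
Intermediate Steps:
R = 4 (R = (0 - 2)² = (-2)² = 4)
R - 49*16 = 4 - 49*16 = 4 - 784 = -780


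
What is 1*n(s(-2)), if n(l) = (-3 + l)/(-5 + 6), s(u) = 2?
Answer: -1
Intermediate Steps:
n(l) = -3 + l (n(l) = (-3 + l)/1 = (-3 + l)*1 = -3 + l)
1*n(s(-2)) = 1*(-3 + 2) = 1*(-1) = -1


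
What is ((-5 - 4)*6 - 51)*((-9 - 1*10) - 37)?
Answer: 5880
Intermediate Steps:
((-5 - 4)*6 - 51)*((-9 - 1*10) - 37) = (-9*6 - 51)*((-9 - 10) - 37) = (-54 - 51)*(-19 - 37) = -105*(-56) = 5880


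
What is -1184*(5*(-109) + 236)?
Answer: 365856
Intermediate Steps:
-1184*(5*(-109) + 236) = -1184*(-545 + 236) = -1184*(-309) = 365856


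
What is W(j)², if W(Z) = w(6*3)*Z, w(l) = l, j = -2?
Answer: 1296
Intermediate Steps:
W(Z) = 18*Z (W(Z) = (6*3)*Z = 18*Z)
W(j)² = (18*(-2))² = (-36)² = 1296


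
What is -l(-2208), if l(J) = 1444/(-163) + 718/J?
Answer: 1652693/179952 ≈ 9.1841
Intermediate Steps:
l(J) = -1444/163 + 718/J (l(J) = 1444*(-1/163) + 718/J = -1444/163 + 718/J)
-l(-2208) = -(-1444/163 + 718/(-2208)) = -(-1444/163 + 718*(-1/2208)) = -(-1444/163 - 359/1104) = -1*(-1652693/179952) = 1652693/179952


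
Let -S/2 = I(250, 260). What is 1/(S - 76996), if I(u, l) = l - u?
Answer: -1/77016 ≈ -1.2984e-5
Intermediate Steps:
S = -20 (S = -2*(260 - 1*250) = -2*(260 - 250) = -2*10 = -20)
1/(S - 76996) = 1/(-20 - 76996) = 1/(-77016) = -1/77016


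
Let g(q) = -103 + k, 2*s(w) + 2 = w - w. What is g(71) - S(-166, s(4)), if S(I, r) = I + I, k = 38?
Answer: 267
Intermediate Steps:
s(w) = -1 (s(w) = -1 + (w - w)/2 = -1 + (½)*0 = -1 + 0 = -1)
S(I, r) = 2*I
g(q) = -65 (g(q) = -103 + 38 = -65)
g(71) - S(-166, s(4)) = -65 - 2*(-166) = -65 - 1*(-332) = -65 + 332 = 267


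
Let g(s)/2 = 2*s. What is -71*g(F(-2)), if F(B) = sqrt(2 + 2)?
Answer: -568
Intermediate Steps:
F(B) = 2 (F(B) = sqrt(4) = 2)
g(s) = 4*s (g(s) = 2*(2*s) = 4*s)
-71*g(F(-2)) = -284*2 = -71*8 = -568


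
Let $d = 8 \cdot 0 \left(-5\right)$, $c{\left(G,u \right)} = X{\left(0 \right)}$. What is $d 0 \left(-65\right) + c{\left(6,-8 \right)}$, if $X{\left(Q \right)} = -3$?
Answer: $-3$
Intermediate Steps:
$c{\left(G,u \right)} = -3$
$d = 0$ ($d = 0 \left(-5\right) = 0$)
$d 0 \left(-65\right) + c{\left(6,-8 \right)} = 0 \cdot 0 \left(-65\right) - 3 = 0 \cdot 0 - 3 = 0 - 3 = -3$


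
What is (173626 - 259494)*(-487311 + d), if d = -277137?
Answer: 65641620864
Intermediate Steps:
(173626 - 259494)*(-487311 + d) = (173626 - 259494)*(-487311 - 277137) = -85868*(-764448) = 65641620864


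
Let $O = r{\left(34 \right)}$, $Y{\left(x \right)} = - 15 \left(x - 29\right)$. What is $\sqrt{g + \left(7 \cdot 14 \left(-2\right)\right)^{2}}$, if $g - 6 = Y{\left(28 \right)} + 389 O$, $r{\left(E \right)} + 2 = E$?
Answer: $\sqrt{50885} \approx 225.58$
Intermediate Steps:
$r{\left(E \right)} = -2 + E$
$Y{\left(x \right)} = 435 - 15 x$ ($Y{\left(x \right)} = - 15 \left(-29 + x\right) = 435 - 15 x$)
$O = 32$ ($O = -2 + 34 = 32$)
$g = 12469$ ($g = 6 + \left(\left(435 - 420\right) + 389 \cdot 32\right) = 6 + \left(\left(435 - 420\right) + 12448\right) = 6 + \left(15 + 12448\right) = 6 + 12463 = 12469$)
$\sqrt{g + \left(7 \cdot 14 \left(-2\right)\right)^{2}} = \sqrt{12469 + \left(7 \cdot 14 \left(-2\right)\right)^{2}} = \sqrt{12469 + \left(98 \left(-2\right)\right)^{2}} = \sqrt{12469 + \left(-196\right)^{2}} = \sqrt{12469 + 38416} = \sqrt{50885}$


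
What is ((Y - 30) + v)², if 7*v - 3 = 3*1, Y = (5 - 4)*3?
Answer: 33489/49 ≈ 683.45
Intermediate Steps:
Y = 3 (Y = 1*3 = 3)
v = 6/7 (v = 3/7 + (3*1)/7 = 3/7 + (⅐)*3 = 3/7 + 3/7 = 6/7 ≈ 0.85714)
((Y - 30) + v)² = ((3 - 30) + 6/7)² = (-27 + 6/7)² = (-183/7)² = 33489/49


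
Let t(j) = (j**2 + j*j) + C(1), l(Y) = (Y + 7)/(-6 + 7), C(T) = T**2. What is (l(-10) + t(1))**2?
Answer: 0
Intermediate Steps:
l(Y) = 7 + Y (l(Y) = (7 + Y)/1 = (7 + Y)*1 = 7 + Y)
t(j) = 1 + 2*j**2 (t(j) = (j**2 + j*j) + 1**2 = (j**2 + j**2) + 1 = 2*j**2 + 1 = 1 + 2*j**2)
(l(-10) + t(1))**2 = ((7 - 10) + (1 + 2*1**2))**2 = (-3 + (1 + 2*1))**2 = (-3 + (1 + 2))**2 = (-3 + 3)**2 = 0**2 = 0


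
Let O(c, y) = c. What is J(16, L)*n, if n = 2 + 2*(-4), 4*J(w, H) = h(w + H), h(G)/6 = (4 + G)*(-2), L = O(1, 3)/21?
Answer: 2526/7 ≈ 360.86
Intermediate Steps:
L = 1/21 ≈ 0.047619
h(G) = -48 - 12*G (h(G) = 6*((4 + G)*(-2)) = 6*(-8 - 2*G) = -48 - 12*G)
J(w, H) = -12 - 3*H - 3*w (J(w, H) = (-48 - 12*(w + H))/4 = (-48 - 12*(H + w))/4 = (-48 + (-12*H - 12*w))/4 = (-48 - 12*H - 12*w)/4 = -12 - 3*H - 3*w)
n = -6 (n = 2 - 8 = -6)
J(16, L)*n = (-12 - 3*1/21 - 3*16)*(-6) = (-12 - 1/7 - 48)*(-6) = -421/7*(-6) = 2526/7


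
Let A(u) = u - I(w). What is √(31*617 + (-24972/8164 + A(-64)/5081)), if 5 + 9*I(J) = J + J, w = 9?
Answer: √18509897593689543847/31110963 ≈ 138.29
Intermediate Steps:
I(J) = -5/9 + 2*J/9 (I(J) = -5/9 + (J + J)/9 = -5/9 + (2*J)/9 = -5/9 + 2*J/9)
A(u) = -13/9 + u (A(u) = u - (-5/9 + (2/9)*9) = u - (-5/9 + 2) = u - 1*13/9 = u - 13/9 = -13/9 + u)
√(31*617 + (-24972/8164 + A(-64)/5081)) = √(31*617 + (-24972/8164 + (-13/9 - 64)/5081)) = √(19127 + (-24972*1/8164 - 589/9*1/5081)) = √(19127 + (-6243/2041 - 589/45729)) = √(19127 - 286688296/93332889) = √(1784891479607/93332889) = √18509897593689543847/31110963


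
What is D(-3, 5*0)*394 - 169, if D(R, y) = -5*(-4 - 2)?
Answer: 11651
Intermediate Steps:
D(R, y) = 30 (D(R, y) = -5*(-6) = 30)
D(-3, 5*0)*394 - 169 = 30*394 - 169 = 11820 - 169 = 11651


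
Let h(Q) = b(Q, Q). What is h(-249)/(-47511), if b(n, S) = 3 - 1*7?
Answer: 4/47511 ≈ 8.4191e-5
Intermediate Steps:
b(n, S) = -4 (b(n, S) = 3 - 7 = -4)
h(Q) = -4
h(-249)/(-47511) = -4/(-47511) = -4*(-1/47511) = 4/47511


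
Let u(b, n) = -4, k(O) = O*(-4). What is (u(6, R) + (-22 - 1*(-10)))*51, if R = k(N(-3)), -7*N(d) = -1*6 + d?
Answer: -816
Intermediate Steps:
N(d) = 6/7 - d/7 (N(d) = -(-1*6 + d)/7 = -(-6 + d)/7 = 6/7 - d/7)
k(O) = -4*O
R = -36/7 (R = -4*(6/7 - 1/7*(-3)) = -4*(6/7 + 3/7) = -4*9/7 = -36/7 ≈ -5.1429)
(u(6, R) + (-22 - 1*(-10)))*51 = (-4 + (-22 - 1*(-10)))*51 = (-4 + (-22 + 10))*51 = (-4 - 12)*51 = -16*51 = -816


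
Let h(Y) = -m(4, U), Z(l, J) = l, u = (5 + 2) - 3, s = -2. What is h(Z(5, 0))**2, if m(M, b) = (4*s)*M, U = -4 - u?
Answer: 1024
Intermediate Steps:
u = 4 (u = 7 - 3 = 4)
U = -8 (U = -4 - 1*4 = -4 - 4 = -8)
m(M, b) = -8*M (m(M, b) = (4*(-2))*M = -8*M)
h(Y) = 32 (h(Y) = -(-8)*4 = -1*(-32) = 32)
h(Z(5, 0))**2 = 32**2 = 1024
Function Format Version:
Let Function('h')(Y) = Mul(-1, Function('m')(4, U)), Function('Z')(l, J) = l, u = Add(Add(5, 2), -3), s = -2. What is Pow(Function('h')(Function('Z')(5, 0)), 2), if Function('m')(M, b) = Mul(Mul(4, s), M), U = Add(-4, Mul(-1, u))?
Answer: 1024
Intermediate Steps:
u = 4 (u = Add(7, -3) = 4)
U = -8 (U = Add(-4, Mul(-1, 4)) = Add(-4, -4) = -8)
Function('m')(M, b) = Mul(-8, M) (Function('m')(M, b) = Mul(Mul(4, -2), M) = Mul(-8, M))
Function('h')(Y) = 32 (Function('h')(Y) = Mul(-1, Mul(-8, 4)) = Mul(-1, -32) = 32)
Pow(Function('h')(Function('Z')(5, 0)), 2) = Pow(32, 2) = 1024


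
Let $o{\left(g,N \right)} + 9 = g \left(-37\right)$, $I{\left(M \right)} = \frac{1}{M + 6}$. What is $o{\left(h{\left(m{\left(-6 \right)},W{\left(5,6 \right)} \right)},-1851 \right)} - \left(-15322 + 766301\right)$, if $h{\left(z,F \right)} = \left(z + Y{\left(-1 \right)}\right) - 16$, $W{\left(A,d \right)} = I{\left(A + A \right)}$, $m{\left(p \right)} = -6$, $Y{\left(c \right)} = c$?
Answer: $-750137$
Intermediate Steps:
$I{\left(M \right)} = \frac{1}{6 + M}$
$W{\left(A,d \right)} = \frac{1}{6 + 2 A}$ ($W{\left(A,d \right)} = \frac{1}{6 + \left(A + A\right)} = \frac{1}{6 + 2 A}$)
$h{\left(z,F \right)} = -17 + z$ ($h{\left(z,F \right)} = \left(z - 1\right) - 16 = \left(-1 + z\right) - 16 = -17 + z$)
$o{\left(g,N \right)} = -9 - 37 g$ ($o{\left(g,N \right)} = -9 + g \left(-37\right) = -9 - 37 g$)
$o{\left(h{\left(m{\left(-6 \right)},W{\left(5,6 \right)} \right)},-1851 \right)} - \left(-15322 + 766301\right) = \left(-9 - 37 \left(-17 - 6\right)\right) - \left(-15322 + 766301\right) = \left(-9 - -851\right) - 750979 = \left(-9 + 851\right) - 750979 = 842 - 750979 = -750137$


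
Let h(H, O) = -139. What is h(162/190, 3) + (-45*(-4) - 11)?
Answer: 30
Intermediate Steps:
h(162/190, 3) + (-45*(-4) - 11) = -139 + (-45*(-4) - 11) = -139 + (180 - 11) = -139 + 169 = 30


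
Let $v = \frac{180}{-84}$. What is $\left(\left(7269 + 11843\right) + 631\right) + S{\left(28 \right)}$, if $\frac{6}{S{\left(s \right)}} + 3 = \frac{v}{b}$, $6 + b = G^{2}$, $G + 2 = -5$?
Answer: $\frac{3020378}{153} \approx 19741.0$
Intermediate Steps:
$G = -7$ ($G = -2 - 5 = -7$)
$v = - \frac{15}{7}$ ($v = 180 \left(- \frac{1}{84}\right) = - \frac{15}{7} \approx -2.1429$)
$b = 43$ ($b = -6 + \left(-7\right)^{2} = -6 + 49 = 43$)
$S{\left(s \right)} = - \frac{301}{153}$ ($S{\left(s \right)} = \frac{6}{-3 - \frac{15}{7 \cdot 43}} = \frac{6}{-3 - \frac{15}{301}} = \frac{6}{- \frac{918}{301}} = 6 \left(- \frac{301}{918}\right) = - \frac{301}{153}$)
$\left(\left(7269 + 11843\right) + 631\right) + S{\left(28 \right)} = \left(\left(7269 + 11843\right) + 631\right) - \frac{301}{153} = \left(19112 + 631\right) - \frac{301}{153} = 19743 - \frac{301}{153} = \frac{3020378}{153}$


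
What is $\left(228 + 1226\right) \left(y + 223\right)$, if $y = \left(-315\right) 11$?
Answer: $-4713868$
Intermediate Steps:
$y = -3465$
$\left(228 + 1226\right) \left(y + 223\right) = \left(228 + 1226\right) \left(-3465 + 223\right) = 1454 \left(-3242\right) = -4713868$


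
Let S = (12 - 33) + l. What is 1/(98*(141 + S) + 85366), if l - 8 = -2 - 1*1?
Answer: 1/97616 ≈ 1.0244e-5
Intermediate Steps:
l = 5 (l = 8 + (-2 - 1*1) = 8 + (-2 - 1) = 8 - 3 = 5)
S = -16 (S = (12 - 33) + 5 = -21 + 5 = -16)
1/(98*(141 + S) + 85366) = 1/(98*(141 - 16) + 85366) = 1/(98*125 + 85366) = 1/(12250 + 85366) = 1/97616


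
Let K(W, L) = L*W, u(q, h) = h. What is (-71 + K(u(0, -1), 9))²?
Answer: 6400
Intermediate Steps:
(-71 + K(u(0, -1), 9))² = (-71 + 9*(-1))² = (-71 - 9)² = (-80)² = 6400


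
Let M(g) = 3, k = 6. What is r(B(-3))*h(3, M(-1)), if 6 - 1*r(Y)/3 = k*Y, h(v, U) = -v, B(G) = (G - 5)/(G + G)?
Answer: 18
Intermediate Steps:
B(G) = (-5 + G)/(2*G) (B(G) = (-5 + G)/((2*G)) = (-5 + G)*(1/(2*G)) = (-5 + G)/(2*G))
r(Y) = 18 - 18*Y
r(B(-3))*h(3, M(-1)) = (18 - 9*(-5 - 3)/(-3))*(-1*3) = (18 - 9*(-1)*(-8)/3)*(-3) = (18 - 18*4/3)*(-3) = (18 - 24)*(-3) = -6*(-3) = 18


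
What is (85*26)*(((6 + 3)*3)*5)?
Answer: 298350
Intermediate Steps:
(85*26)*(((6 + 3)*3)*5) = 2210*((9*3)*5) = 2210*(27*5) = 2210*135 = 298350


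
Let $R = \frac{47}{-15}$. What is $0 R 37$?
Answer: $0$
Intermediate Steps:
$R = - \frac{47}{15}$ ($R = 47 \left(- \frac{1}{15}\right) = - \frac{47}{15} \approx -3.1333$)
$0 R 37 = 0 \left(- \frac{47}{15}\right) 37 = 0 \cdot 37 = 0$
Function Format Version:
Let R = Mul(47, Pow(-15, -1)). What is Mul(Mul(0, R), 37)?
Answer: 0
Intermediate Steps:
R = Rational(-47, 15) (R = Mul(47, Rational(-1, 15)) = Rational(-47, 15) ≈ -3.1333)
Mul(Mul(0, R), 37) = Mul(Mul(0, Rational(-47, 15)), 37) = Mul(0, 37) = 0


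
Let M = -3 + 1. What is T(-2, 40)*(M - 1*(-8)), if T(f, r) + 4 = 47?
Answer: 258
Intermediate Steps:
T(f, r) = 43 (T(f, r) = -4 + 47 = 43)
M = -2
T(-2, 40)*(M - 1*(-8)) = 43*(-2 - 1*(-8)) = 43*(-2 + 8) = 43*6 = 258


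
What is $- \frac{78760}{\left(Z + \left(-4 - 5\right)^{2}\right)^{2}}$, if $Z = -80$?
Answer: $-78760$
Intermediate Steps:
$- \frac{78760}{\left(Z + \left(-4 - 5\right)^{2}\right)^{2}} = - \frac{78760}{\left(-80 + \left(-4 - 5\right)^{2}\right)^{2}} = - \frac{78760}{\left(-80 + \left(-9\right)^{2}\right)^{2}} = - \frac{78760}{\left(-80 + 81\right)^{2}} = - \frac{78760}{1^{2}} = - \frac{78760}{1} = \left(-78760\right) 1 = -78760$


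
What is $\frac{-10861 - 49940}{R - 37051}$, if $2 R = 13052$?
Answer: $\frac{20267}{10175} \approx 1.9918$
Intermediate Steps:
$R = 6526$ ($R = \frac{1}{2} \cdot 13052 = 6526$)
$\frac{-10861 - 49940}{R - 37051} = \frac{-10861 - 49940}{6526 - 37051} = - \frac{60801}{-30525} = \left(-60801\right) \left(- \frac{1}{30525}\right) = \frac{20267}{10175}$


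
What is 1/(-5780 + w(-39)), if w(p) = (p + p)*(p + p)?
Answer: 1/304 ≈ 0.0032895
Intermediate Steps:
w(p) = 4*p**2 (w(p) = (2*p)*(2*p) = 4*p**2)
1/(-5780 + w(-39)) = 1/(-5780 + 4*(-39)**2) = 1/(-5780 + 4*1521) = 1/(-5780 + 6084) = 1/304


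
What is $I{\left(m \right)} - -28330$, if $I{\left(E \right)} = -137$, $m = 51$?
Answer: $28193$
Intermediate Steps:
$I{\left(m \right)} - -28330 = -137 - -28330 = -137 + 28330 = 28193$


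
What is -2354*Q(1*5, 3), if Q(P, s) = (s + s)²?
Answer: -84744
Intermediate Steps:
Q(P, s) = 4*s² (Q(P, s) = (2*s)² = 4*s²)
-2354*Q(1*5, 3) = -9416*3² = -9416*9 = -2354*36 = -84744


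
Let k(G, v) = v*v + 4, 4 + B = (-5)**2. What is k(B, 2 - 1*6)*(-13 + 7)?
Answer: -120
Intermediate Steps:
B = 21 (B = -4 + (-5)**2 = -4 + 25 = 21)
k(G, v) = 4 + v**2 (k(G, v) = v**2 + 4 = 4 + v**2)
k(B, 2 - 1*6)*(-13 + 7) = (4 + (2 - 1*6)**2)*(-13 + 7) = (4 + (2 - 6)**2)*(-6) = (4 + (-4)**2)*(-6) = (4 + 16)*(-6) = 20*(-6) = -120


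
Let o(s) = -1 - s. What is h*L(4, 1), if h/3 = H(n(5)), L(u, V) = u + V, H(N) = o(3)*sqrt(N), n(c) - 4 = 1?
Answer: -60*sqrt(5) ≈ -134.16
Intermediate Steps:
n(c) = 5 (n(c) = 4 + 1 = 5)
H(N) = -4*sqrt(N) (H(N) = (-1 - 1*3)*sqrt(N) = (-1 - 3)*sqrt(N) = -4*sqrt(N))
L(u, V) = V + u
h = -12*sqrt(5) (h = 3*(-4*sqrt(5)) = -12*sqrt(5) ≈ -26.833)
h*L(4, 1) = (-12*sqrt(5))*(1 + 4) = -12*sqrt(5)*5 = -60*sqrt(5)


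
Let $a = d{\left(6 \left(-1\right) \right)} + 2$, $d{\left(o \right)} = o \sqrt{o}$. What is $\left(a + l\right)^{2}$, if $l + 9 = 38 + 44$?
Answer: $5409 - 900 i \sqrt{6} \approx 5409.0 - 2204.5 i$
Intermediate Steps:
$d{\left(o \right)} = o^{\frac{3}{2}}$
$l = 73$ ($l = -9 + \left(38 + 44\right) = -9 + 82 = 73$)
$a = 2 - 6 i \sqrt{6}$ ($a = \left(6 \left(-1\right)\right)^{\frac{3}{2}} + 2 = \left(-6\right)^{\frac{3}{2}} + 2 = - 6 i \sqrt{6} + 2 = 2 - 6 i \sqrt{6} \approx 2.0 - 14.697 i$)
$\left(a + l\right)^{2} = \left(\left(2 - 6 i \sqrt{6}\right) + 73\right)^{2} = \left(75 - 6 i \sqrt{6}\right)^{2}$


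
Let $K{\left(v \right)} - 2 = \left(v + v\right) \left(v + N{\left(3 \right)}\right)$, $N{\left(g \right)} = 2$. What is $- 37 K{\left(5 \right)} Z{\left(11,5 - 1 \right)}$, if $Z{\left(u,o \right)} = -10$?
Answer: $26640$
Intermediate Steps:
$K{\left(v \right)} = 2 + 2 v \left(2 + v\right)$ ($K{\left(v \right)} = 2 + \left(v + v\right) \left(v + 2\right) = 2 + 2 v \left(2 + v\right)$)
$- 37 K{\left(5 \right)} Z{\left(11,5 - 1 \right)} = - 37 \left(2 + 2 \cdot 5^{2} + 4 \cdot 5\right) \left(-10\right) = - 37 \left(2 + 2 \cdot 25 + 20\right) \left(-10\right) = - 37 \left(2 + 50 + 20\right) \left(-10\right) = \left(-37\right) 72 \left(-10\right) = \left(-2664\right) \left(-10\right) = 26640$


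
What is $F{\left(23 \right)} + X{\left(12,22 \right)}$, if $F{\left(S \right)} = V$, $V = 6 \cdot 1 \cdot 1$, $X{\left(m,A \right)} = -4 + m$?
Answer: $14$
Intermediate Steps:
$V = 6$ ($V = 6 \cdot 1 = 6$)
$F{\left(S \right)} = 6$
$F{\left(23 \right)} + X{\left(12,22 \right)} = 6 + \left(-4 + 12\right) = 6 + 8 = 14$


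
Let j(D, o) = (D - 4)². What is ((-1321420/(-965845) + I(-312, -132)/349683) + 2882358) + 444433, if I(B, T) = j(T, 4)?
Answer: 224717893099780553/67547915427 ≈ 3.3268e+6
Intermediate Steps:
j(D, o) = (-4 + D)²
I(B, T) = (-4 + T)²
((-1321420/(-965845) + I(-312, -132)/349683) + 2882358) + 444433 = ((-1321420/(-965845) + (-4 - 132)²/349683) + 2882358) + 444433 = ((-1321420*(-1/965845) + (-136)²*(1/349683)) + 2882358) + 444433 = ((264284/193169 + 18496*(1/349683)) + 2882358) + 444433 = ((264284/193169 + 18496/349683) + 2882358) + 444433 = (95988475796/67547915427 + 2882358) + 444433 = 194697370402812662/67547915427 + 444433 = 224717893099780553/67547915427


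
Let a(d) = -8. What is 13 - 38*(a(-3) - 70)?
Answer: 2977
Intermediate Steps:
13 - 38*(a(-3) - 70) = 13 - 38*(-8 - 70) = 13 - 38*(-78) = 13 + 2964 = 2977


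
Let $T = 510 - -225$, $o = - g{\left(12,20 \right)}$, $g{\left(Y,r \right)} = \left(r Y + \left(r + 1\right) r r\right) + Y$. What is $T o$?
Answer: $-6359220$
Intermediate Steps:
$g{\left(Y,r \right)} = Y + Y r + r^{2} \left(1 + r\right)$ ($g{\left(Y,r \right)} = \left(Y r + \left(1 + r\right) r r\right) + Y = \left(Y r + r \left(1 + r\right) r\right) + Y = \left(Y r + r^{2} \left(1 + r\right)\right) + Y = Y + Y r + r^{2} \left(1 + r\right)$)
$o = -8652$ ($o = - (12 + 20^{2} + 20^{3} + 12 \cdot 20) = - (12 + 400 + 8000 + 240) = \left(-1\right) 8652 = -8652$)
$T = 735$ ($T = 510 + 225 = 735$)
$T o = 735 \left(-8652\right) = -6359220$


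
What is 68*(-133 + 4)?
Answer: -8772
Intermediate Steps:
68*(-133 + 4) = 68*(-129) = -8772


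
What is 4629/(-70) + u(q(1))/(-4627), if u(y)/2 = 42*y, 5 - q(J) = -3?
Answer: -3066489/46270 ≈ -66.274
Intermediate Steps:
q(J) = 8 (q(J) = 5 - 1*(-3) = 5 + 3 = 8)
u(y) = 84*y (u(y) = 2*(42*y) = 84*y)
4629/(-70) + u(q(1))/(-4627) = 4629/(-70) + (84*8)/(-4627) = 4629*(-1/70) + 672*(-1/4627) = -4629/70 - 96/661 = -3066489/46270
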